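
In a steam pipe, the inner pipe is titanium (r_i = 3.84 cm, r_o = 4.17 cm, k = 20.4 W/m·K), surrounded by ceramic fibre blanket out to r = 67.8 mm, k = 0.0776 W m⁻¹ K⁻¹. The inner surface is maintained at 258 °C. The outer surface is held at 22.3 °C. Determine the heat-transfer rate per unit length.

Q' = 236 W/m

Treat each layer as a resistance in series:
  R'_titanium = ln(0.0417/0.0384)/(2πk) = 0.08244/(2π·20.4) = 6.432×10^-4 m·K/W
  R'_ceramic fibre blanket = ln(0.0678/0.0417)/(2πk) = 0.4861/(2π·0.0776) = 0.9969 m·K/W
ΣR = 6.432×10^-4 + 0.9969 = 0.9975 m·K/W
Q' = ΔT/ΣR = (258 °C − 22.3 °C)/0.9975 = 236 W/m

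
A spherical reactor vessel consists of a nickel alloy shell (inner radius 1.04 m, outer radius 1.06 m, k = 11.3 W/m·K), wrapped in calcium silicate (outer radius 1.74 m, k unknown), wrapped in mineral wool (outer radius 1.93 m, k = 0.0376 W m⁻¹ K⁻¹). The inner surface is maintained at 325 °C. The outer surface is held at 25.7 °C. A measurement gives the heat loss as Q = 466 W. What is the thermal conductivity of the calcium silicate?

ΣR = ΔT/Q = |325 − 25.7|/466 = 0.6423 K/W
Known resistances:
  R_nickel alloy = (1/1.04 − 1/1.06)/(4πk) = 0.01814/(4π·11.3) = 1.278×10^-4 K/W
  R_mineral wool = (1/1.74 − 1/1.93)/(4πk) = 0.05658/(4π·0.0376) = 0.1197 K/W
R_calcium silicate = ΣR − ΣR_known = 0.6423 − 0.1198 = 0.5225 K/W
(1/r₁−1/r₂)/(4πk) = 0.5225 ⇒ k = 0.3687/(4π·0.5225) = 0.0562 W/m·K

k = 0.0562 W/m·K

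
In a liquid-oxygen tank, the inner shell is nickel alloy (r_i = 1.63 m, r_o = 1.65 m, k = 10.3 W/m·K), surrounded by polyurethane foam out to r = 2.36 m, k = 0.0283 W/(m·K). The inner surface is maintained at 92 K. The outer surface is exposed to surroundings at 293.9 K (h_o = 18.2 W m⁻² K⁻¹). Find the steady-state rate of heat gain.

Treat each layer as a resistance in series:
  R_nickel alloy = (1/1.63 − 1/1.65)/(4πk) = 0.007436/(4π·10.3) = 5.745×10^-5 K/W
  R_polyurethane foam = (1/1.65 − 1/2.36)/(4πk) = 0.1823/(4π·0.0283) = 0.5127 K/W
  R_conv,out = 1/(4πr²h) = 1/(4π·2.36²·18.2) = 7.850×10^-4 K/W
ΣR = 5.745×10^-5 + 0.5127 + 7.850×10^-4 = 0.5135 K/W
Q = ΔT/ΣR = (92 K − 293.9 K)/0.5135 = -393 W
(Negative Q ⇒ heat flows inward; heat gain = 393 W.)

Q = 393 W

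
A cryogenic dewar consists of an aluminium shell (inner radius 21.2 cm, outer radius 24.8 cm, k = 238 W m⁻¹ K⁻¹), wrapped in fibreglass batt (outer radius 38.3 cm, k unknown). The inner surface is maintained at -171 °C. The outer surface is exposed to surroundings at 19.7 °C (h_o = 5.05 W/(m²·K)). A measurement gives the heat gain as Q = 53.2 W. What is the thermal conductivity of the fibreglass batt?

k = 0.0325 W/m·K

ΣR = ΔT/Q = |-171 − 19.7|/53.2 = 3.585 K/W
Known resistances:
  R_aluminium = (1/0.212 − 1/0.248)/(4πk) = 0.6847/(4π·238) = 2.289×10^-4 K/W
  R_conv,out = 1/(4πr²h) = 1/(4π·0.383²·5.05) = 0.1074 K/W
R_fibreglass batt = ΣR − ΣR_known = 3.585 − 0.1076 = 3.477 K/W
(1/r₁−1/r₂)/(4πk) = 3.477 ⇒ k = 1.421/(4π·3.477) = 0.0325 W/m·K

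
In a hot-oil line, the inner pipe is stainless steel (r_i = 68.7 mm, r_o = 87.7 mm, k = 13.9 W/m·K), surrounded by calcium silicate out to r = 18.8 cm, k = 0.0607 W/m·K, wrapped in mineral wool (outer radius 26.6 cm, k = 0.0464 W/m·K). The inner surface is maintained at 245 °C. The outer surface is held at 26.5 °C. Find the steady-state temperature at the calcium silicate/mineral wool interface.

Resistance network (inner→outer):
  R'_stainless steel = ln(0.0877/0.0687)/(2πk) = 0.2442/(2π·13.9) = 0.002796 m·K/W
  R'_calcium silicate = ln(0.188/0.0877)/(2πk) = 0.7625/(2π·0.0607) = 1.999 m·K/W
  R'_mineral wool = ln(0.266/0.188)/(2πk) = 0.3471/(2π·0.0464) = 1.190 m·K/W
ΣR = 0.002796 + 1.999 + 1.190 = 3.192 m·K/W
Q' = ΔT/ΣR = (245 °C − 26.5 °C)/3.192 = 68.45 W/m
From the inner boundary to the calcium silicate/mineral wool interface, ΣR_partial = 2.002 m·K/W.
T_interface = T_in − Q'·ΣR_partial = 245 °C − (68.45)(2.002) = 108 °C

T = 108 °C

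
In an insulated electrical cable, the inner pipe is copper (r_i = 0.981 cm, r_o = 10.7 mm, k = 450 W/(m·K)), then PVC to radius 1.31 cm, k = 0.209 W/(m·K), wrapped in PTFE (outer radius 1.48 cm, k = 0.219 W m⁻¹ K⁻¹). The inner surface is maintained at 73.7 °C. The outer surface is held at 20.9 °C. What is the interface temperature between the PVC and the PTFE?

Series thermal resistances, inner to outer:
  R'_copper = ln(0.0107/0.00981)/(2πk) = 0.08684/(2π·450) = 3.071×10^-5 m·K/W
  R'_PVC = ln(0.0131/0.0107)/(2πk) = 0.2024/(2π·0.209) = 0.1541 m·K/W
  R'_PTFE = ln(0.0148/0.0131)/(2πk) = 0.1220/(2π·0.219) = 0.08867 m·K/W
ΣR = 3.071×10^-5 + 0.1541 + 0.08867 = 0.2428 m·K/W
Q' = ΔT/ΣR = (73.7 °C − 20.9 °C)/0.2428 = 217.5 W/m
From the inner boundary to the PVC/PTFE interface, ΣR_partial = 0.1541 m·K/W.
T_interface = T_in − Q'·ΣR_partial = 73.7 °C − (217.5)(0.1541) = 40.2 °C

T = 40.2 °C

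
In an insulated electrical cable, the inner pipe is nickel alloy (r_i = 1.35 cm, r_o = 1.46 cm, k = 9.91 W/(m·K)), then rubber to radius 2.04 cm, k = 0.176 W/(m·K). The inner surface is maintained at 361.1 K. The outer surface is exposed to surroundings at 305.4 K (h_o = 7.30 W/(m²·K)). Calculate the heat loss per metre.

Treat each layer as a resistance in series:
  R'_nickel alloy = ln(0.0146/0.0135)/(2πk) = 0.07833/(2π·9.91) = 0.001258 m·K/W
  R'_rubber = ln(0.0204/0.0146)/(2πk) = 0.3345/(2π·0.176) = 0.3025 m·K/W
  R'_conv,out = 1/(2πr h) = 1/(2π·0.0204·7.30) = 1.069 m·K/W
ΣR = 0.001258 + 0.3025 + 1.069 = 1.373 m·K/W
Q' = ΔT/ΣR = (361.1 K − 305.4 K)/1.373 = 40.6 W/m

Q' = 40.6 W/m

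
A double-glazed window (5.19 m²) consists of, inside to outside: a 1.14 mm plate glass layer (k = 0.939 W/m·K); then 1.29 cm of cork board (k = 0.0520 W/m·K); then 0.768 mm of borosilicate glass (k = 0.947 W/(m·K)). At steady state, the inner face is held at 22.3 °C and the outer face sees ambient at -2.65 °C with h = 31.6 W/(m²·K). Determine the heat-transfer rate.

Series thermal resistances, inner to outer:
  R_plate glass = L/(kA) = 0.00114/(0.939·5.19) = 2.339×10^-4 K/W
  R_cork board = L/(kA) = 0.0129/(0.0520·5.19) = 0.04780 K/W
  R_borosilicate glass = L/(kA) = 7.68×10^-4/(0.947·5.19) = 1.563×10^-4 K/W
  R_conv,out = 1/(hA) = 1/(31.6·5.19) = 0.006097 K/W
ΣR = 2.339×10^-4 + 0.04780 + 1.563×10^-4 + 0.006097 = 0.05429 K/W
Q = ΔT/ΣR = (22.3 °C − -2.65 °C)/0.05429 = 460 W

Q = 460 W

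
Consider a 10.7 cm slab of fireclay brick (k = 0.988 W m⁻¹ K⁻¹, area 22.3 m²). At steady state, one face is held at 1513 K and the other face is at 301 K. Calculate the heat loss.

Q = 2.50×10^5 W

Q = kA·ΔT/L = 0.988 × 22.3 × |1513 K − 301 K| / 0.107 = 2.50×10^5 W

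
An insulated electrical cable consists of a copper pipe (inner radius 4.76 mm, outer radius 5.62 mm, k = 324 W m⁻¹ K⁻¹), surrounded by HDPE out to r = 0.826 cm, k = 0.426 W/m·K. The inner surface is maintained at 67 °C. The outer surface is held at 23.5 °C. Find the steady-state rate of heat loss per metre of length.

Q' = 302 W/m

Resistance network (inner→outer):
  R'_copper = ln(0.00562/0.00476)/(2πk) = 0.1661/(2π·324) = 8.158×10^-5 m·K/W
  R'_HDPE = ln(0.00826/0.00562)/(2πk) = 0.3851/(2π·0.426) = 0.1439 m·K/W
ΣR = 8.158×10^-5 + 0.1439 = 0.1440 m·K/W
Q' = ΔT/ΣR = (67 °C − 23.5 °C)/0.1440 = 302 W/m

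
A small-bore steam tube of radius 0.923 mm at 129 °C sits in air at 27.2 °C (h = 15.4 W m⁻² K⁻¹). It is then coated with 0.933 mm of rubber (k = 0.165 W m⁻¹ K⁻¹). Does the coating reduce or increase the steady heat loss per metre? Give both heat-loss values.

increases: 9.09 → 16.3 W/m

Critical radius for a cylinder: r_cr = k/h = 0.0107 m = 1.07 cm.
Outer radius after coating: r₂ = 9.23×10^-4 + 9.33×10^-4 = 0.001856 m.
Since r₁ < r_cr and r₂ ≤ r_cr, the coating moves toward the maximum at r_cr — heat loss rises.
Bare: R = 1/(2πr₁h) = 11.20 m·K/W; Q = 101.8/11.20 = 9.09 W/m.
Coated: R = R_cond + R_conv = 6.242 m·K/W; Q = 101.8/6.242 = 16.3 W/m.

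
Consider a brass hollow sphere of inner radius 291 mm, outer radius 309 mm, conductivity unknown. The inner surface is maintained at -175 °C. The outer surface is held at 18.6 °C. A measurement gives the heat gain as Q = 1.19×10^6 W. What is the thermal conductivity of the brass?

ΣR = ΔT/Q = |-175 − 18.6|/1.19×10^6 = 1.627×10^-4 K/W
(1/r₁−1/r₂)/(4πk) = 1.627×10^-4 ⇒ k = 0.2002/(4π·1.627×10^-4) = 97.9 W/m·K

k = 97.9 W/m·K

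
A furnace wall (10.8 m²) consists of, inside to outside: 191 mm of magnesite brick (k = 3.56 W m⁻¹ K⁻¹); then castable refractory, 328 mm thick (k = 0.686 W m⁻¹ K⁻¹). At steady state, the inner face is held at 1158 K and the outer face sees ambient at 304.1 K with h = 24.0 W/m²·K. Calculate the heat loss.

Resistance network (inner→outer):
  R_magnesite brick = L/(kA) = 0.191/(3.56·10.8) = 0.004968 K/W
  R_castable refractory = L/(kA) = 0.328/(0.686·10.8) = 0.04427 K/W
  R_conv,out = 1/(hA) = 1/(24.0·10.8) = 0.003858 K/W
ΣR = 0.004968 + 0.04427 + 0.003858 = 0.05310 K/W
Q = ΔT/ΣR = (1158 K − 304.1 K)/0.05310 = 16100 W

Q = 16.1 kW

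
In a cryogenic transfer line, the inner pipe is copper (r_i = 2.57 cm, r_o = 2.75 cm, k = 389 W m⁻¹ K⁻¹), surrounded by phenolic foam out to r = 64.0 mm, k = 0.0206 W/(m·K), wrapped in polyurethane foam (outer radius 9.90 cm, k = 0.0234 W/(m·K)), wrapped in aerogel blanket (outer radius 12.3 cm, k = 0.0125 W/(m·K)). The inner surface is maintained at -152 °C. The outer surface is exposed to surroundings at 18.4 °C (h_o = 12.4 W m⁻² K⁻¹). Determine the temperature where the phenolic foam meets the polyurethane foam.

Resistance network (inner→outer):
  R'_copper = ln(0.0275/0.0257)/(2πk) = 0.06770/(2π·389) = 2.770×10^-5 m·K/W
  R'_phenolic foam = ln(0.0640/0.0275)/(2πk) = 0.8447/(2π·0.0206) = 6.526 m·K/W
  R'_polyurethane foam = ln(0.0990/0.0640)/(2πk) = 0.4362/(2π·0.0234) = 2.967 m·K/W
  R'_aerogel blanket = ln(0.123/0.0990)/(2πk) = 0.2171/(2π·0.0125) = 2.764 m·K/W
  R'_conv,out = 1/(2πr h) = 1/(2π·0.123·12.4) = 0.1044 m·K/W
ΣR = 2.770×10^-5 + 6.526 + 2.967 + 2.764 + 0.1044 = 12.36 m·K/W
Q' = ΔT/ΣR = (-152 °C − 18.4 °C)/12.36 = -13.79 W/m
From the inner boundary to the phenolic foam/polyurethane foam interface, ΣR_partial = 6.526 m·K/W.
T_interface = T_in − Q'·ΣR_partial = -152 °C − (-13.79)(6.526) = -62.0 °C

T = -62.0 °C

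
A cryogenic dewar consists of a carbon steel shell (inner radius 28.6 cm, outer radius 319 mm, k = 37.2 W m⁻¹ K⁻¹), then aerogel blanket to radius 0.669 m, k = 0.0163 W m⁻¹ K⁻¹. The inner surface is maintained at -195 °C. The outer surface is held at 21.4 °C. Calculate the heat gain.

Q = 27.0 W

Resistance network (inner→outer):
  R_carbon steel = (1/0.286 − 1/0.319)/(4πk) = 0.3617/(4π·37.2) = 7.738×10^-4 K/W
  R_aerogel blanket = (1/0.319 − 1/0.669)/(4πk) = 1.640/(4π·0.0163) = 8.007 K/W
ΣR = 7.738×10^-4 + 8.007 = 8.008 K/W
Q = ΔT/ΣR = (-195 °C − 21.4 °C)/8.008 = -27.0 W
(Negative Q ⇒ heat flows inward; heat gain = 27.0 W.)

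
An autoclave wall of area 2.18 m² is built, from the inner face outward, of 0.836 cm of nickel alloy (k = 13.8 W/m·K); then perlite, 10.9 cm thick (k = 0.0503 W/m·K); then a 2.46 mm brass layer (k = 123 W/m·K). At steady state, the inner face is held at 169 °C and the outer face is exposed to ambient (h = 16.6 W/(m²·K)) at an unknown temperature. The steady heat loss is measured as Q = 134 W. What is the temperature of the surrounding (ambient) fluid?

T_out = 32.1 °C

Series resistances:
  R_nickel alloy = L/(kA) = 0.00836/(13.8·2.18) = 2.779×10^-4 K/W
  R_perlite = L/(kA) = 0.109/(0.0503·2.18) = 0.9940 K/W
  R_brass = L/(kA) = 0.00246/(123·2.18) = 9.174×10^-6 K/W
  R_conv,out = 1/(hA) = 1/(16.6·2.18) = 0.02763 K/W
ΣR = 1.022 K/W
ΔT = Q·ΣR = 134 × 1.022 = 136.9 K
Heat flows outward, so T_out = T_in − ΔT = 169 − 136.9 = 32.1 °C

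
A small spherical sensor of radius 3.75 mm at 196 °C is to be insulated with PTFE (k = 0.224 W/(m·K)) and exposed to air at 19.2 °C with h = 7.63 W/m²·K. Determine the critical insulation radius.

r_cr = 5.87 cm

For a sphere, r_cr = 2k_ins/h = 2·0.224/7.63 = 0.0587 m = 5.87 cm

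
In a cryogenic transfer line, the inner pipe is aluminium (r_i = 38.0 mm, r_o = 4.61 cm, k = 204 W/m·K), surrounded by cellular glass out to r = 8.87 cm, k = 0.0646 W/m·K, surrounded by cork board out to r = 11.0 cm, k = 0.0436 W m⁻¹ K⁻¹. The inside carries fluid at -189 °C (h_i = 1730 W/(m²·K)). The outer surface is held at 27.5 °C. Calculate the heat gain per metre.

Resistance network (inner→outer):
  R'_conv,in = 1/(2πr h) = 1/(2π·0.0380·1730) = 0.002421 m·K/W
  R'_aluminium = ln(0.0461/0.0380)/(2πk) = 0.1932/(2π·204) = 1.507×10^-4 m·K/W
  R'_cellular glass = ln(0.0887/0.0461)/(2πk) = 0.6544/(2π·0.0646) = 1.612 m·K/W
  R'_cork board = ln(0.110/0.0887)/(2πk) = 0.2152/(2π·0.0436) = 0.7856 m·K/W
ΣR = 0.002421 + 1.507×10^-4 + 1.612 + 0.7856 = 2.400 m·K/W
Q' = ΔT/ΣR = (-189 °C − 27.5 °C)/2.400 = -90.2 W/m
(Negative Q' ⇒ heat flows inward; heat gain = 90.2 W/m.)

Q' = 90.2 W/m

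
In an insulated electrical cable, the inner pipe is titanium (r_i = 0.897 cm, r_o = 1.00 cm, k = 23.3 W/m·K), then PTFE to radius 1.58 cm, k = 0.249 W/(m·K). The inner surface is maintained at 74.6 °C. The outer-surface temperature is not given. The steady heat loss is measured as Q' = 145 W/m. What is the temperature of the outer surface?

T_out = 32.1 °C

Series resistances:
  R'_titanium = ln(0.0100/0.00897)/(2πk) = 0.1087/(2π·23.3) = 7.425×10^-4 m·K/W
  R'_PTFE = ln(0.0158/0.0100)/(2πk) = 0.4574/(2π·0.249) = 0.2924 m·K/W
ΣR = 0.2931 m·K/W
ΔT = Q'·ΣR = 145 × 0.2931 = 42.50 K
Heat flows outward, so T_out = T_in − ΔT = 74.6 − 42.50 = 32.1 °C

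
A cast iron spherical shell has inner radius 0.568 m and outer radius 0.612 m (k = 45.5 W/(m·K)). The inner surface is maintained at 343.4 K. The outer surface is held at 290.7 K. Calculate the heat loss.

Q = 238 kW

Q = 4πk·ΔT/(1/r₁ − 1/r₂) = 4π × 45.5 × 52.7 / (1/0.568 − 1/0.612) = 2.38×10^5 W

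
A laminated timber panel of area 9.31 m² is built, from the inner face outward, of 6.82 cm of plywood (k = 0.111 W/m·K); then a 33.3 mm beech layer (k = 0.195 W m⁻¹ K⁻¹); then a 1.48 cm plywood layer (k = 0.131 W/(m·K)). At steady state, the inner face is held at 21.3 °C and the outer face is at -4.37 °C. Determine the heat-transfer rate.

Q = 266 W

Treat each layer as a resistance in series:
  R_plywood = L/(kA) = 0.0682/(0.111·9.31) = 0.06600 K/W
  R_beech = L/(kA) = 0.0333/(0.195·9.31) = 0.01834 K/W
  R_plywood = L/(kA) = 0.0148/(0.131·9.31) = 0.01214 K/W
ΣR = 0.06600 + 0.01834 + 0.01214 = 0.09648 K/W
Q = ΔT/ΣR = (21.3 °C − -4.37 °C)/0.09648 = 266 W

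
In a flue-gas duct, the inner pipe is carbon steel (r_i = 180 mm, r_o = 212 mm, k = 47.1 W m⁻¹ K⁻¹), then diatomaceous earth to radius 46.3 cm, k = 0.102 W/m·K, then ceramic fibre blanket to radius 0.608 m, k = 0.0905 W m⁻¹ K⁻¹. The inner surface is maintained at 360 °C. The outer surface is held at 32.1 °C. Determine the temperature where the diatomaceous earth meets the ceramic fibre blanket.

T = 125 °C

Treat each layer as a resistance in series:
  R'_carbon steel = ln(0.212/0.180)/(2πk) = 0.1636/(2π·47.1) = 5.529×10^-4 m·K/W
  R'_diatomaceous earth = ln(0.463/0.212)/(2πk) = 0.7811/(2π·0.102) = 1.219 m·K/W
  R'_ceramic fibre blanket = ln(0.608/0.463)/(2πk) = 0.2724/(2π·0.0905) = 0.4791 m·K/W
ΣR = 5.529×10^-4 + 1.219 + 0.4791 = 1.699 m·K/W
Q' = ΔT/ΣR = (360 °C − 32.1 °C)/1.699 = 193.0 W/m
From the inner boundary to the diatomaceous earth/ceramic fibre blanket interface, ΣR_partial = 1.220 m·K/W.
T_interface = T_in − Q'·ΣR_partial = 360 °C − (193.0)(1.220) = 125 °C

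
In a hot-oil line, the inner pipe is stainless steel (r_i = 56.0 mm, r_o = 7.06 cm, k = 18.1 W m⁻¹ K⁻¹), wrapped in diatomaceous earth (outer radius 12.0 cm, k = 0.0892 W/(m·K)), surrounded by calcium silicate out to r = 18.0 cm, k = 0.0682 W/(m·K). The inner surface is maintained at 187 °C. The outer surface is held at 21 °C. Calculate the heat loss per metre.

Q' = 87.6 W/m

Treat each layer as a resistance in series:
  R'_stainless steel = ln(0.0706/0.0560)/(2πk) = 0.2317/(2π·18.1) = 0.002037 m·K/W
  R'_diatomaceous earth = ln(0.120/0.0706)/(2πk) = 0.5305/(2π·0.0892) = 0.9465 m·K/W
  R'_calcium silicate = ln(0.180/0.120)/(2πk) = 0.4055/(2π·0.0682) = 0.9462 m·K/W
ΣR = 0.002037 + 0.9465 + 0.9462 = 1.895 m·K/W
Q' = ΔT/ΣR = (187 °C − 21 °C)/1.895 = 87.6 W/m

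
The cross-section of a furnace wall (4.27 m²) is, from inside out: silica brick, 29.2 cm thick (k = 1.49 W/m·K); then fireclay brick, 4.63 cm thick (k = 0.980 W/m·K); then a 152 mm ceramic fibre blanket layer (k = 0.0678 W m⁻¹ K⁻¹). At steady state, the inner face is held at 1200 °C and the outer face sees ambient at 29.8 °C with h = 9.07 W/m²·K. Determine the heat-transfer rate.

Series thermal resistances, inner to outer:
  R_silica brick = L/(kA) = 0.292/(1.49·4.27) = 0.04590 K/W
  R_fireclay brick = L/(kA) = 0.0463/(0.980·4.27) = 0.01106 K/W
  R_ceramic fibre blanket = L/(kA) = 0.152/(0.0678·4.27) = 0.5250 K/W
  R_conv,out = 1/(hA) = 1/(9.07·4.27) = 0.02582 K/W
ΣR = 0.04590 + 0.01106 + 0.5250 + 0.02582 = 0.6078 K/W
Q = ΔT/ΣR = (1200 °C − 29.8 °C)/0.6078 = 1930 W

Q = 1930 W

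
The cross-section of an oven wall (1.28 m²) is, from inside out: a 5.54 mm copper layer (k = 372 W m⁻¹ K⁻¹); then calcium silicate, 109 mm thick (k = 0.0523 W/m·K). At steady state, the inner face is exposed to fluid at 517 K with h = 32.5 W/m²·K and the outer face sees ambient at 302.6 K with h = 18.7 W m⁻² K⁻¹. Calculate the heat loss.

Series thermal resistances, inner to outer:
  R_conv,in = 1/(hA) = 1/(32.5·1.28) = 0.02404 K/W
  R_copper = L/(kA) = 0.00554/(372·1.28) = 1.163×10^-5 K/W
  R_calcium silicate = L/(kA) = 0.109/(0.0523·1.28) = 1.628 K/W
  R_conv,out = 1/(hA) = 1/(18.7·1.28) = 0.04178 K/W
ΣR = 0.02404 + 1.163×10^-5 + 1.628 + 0.04178 = 1.694 K/W
Q = ΔT/ΣR = (517 K − 302.6 K)/1.694 = 127 W

Q = 127 W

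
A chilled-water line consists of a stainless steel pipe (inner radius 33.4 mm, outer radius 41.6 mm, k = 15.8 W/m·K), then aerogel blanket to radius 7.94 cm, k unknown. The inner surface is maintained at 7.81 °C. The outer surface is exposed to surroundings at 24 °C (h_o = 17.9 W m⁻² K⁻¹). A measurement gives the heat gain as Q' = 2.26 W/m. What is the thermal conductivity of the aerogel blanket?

ΣR = ΔT/Q' = |7.81 − 24|/2.26 = 7.164 m·K/W
Known resistances:
  R'_stainless steel = ln(0.0416/0.0334)/(2πk) = 0.2195/(2π·15.8) = 0.002211 m·K/W
  R'_conv,out = 1/(2πr h) = 1/(2π·0.0794·17.9) = 0.1120 m·K/W
R_aerogel blanket = ΣR − ΣR_known = 7.164 − 0.1142 = 7.050 m·K/W
ln(r₂/r₁)/(2πk) = 7.050 ⇒ k = 0.6464/(2π·7.050) = 0.0146 W/m·K

k = 0.0146 W/m·K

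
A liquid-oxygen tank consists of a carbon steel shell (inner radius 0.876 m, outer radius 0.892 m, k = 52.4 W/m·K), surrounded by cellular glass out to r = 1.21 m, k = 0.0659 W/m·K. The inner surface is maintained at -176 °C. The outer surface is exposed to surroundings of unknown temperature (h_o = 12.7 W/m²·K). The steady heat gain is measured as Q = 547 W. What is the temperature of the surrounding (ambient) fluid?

Sum the resistances:
  R_carbon steel = (1/0.876 − 1/0.892)/(4πk) = 0.02048/(4π·52.4) = 3.110×10^-5 K/W
  R_cellular glass = (1/0.892 − 1/1.21)/(4πk) = 0.2946/(4π·0.0659) = 0.3558 K/W
  R_conv,out = 1/(4πr²h) = 1/(4π·1.21²·12.7) = 0.004280 K/W
ΣR = 0.3601 K/W
ΔT = Q·ΣR = 547 × 0.3601 = 197.0 K
Heat flows inward, so T_out = T_in + ΔT = -176 + 197.0 = 21.0 °C

T_out = 21.0 °C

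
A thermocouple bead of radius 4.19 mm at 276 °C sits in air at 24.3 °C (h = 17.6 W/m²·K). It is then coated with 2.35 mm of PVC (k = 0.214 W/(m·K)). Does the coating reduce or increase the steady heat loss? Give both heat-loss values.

increases: 0.977 → 1.83 W

Critical radius for a sphere: r_cr = 2k/h = 0.0243 m = 2.43 cm.
Outer radius after coating: r₂ = 0.00419 + 0.00235 = 0.00654 m.
Since r₁ < r_cr and r₂ ≤ r_cr, the coating moves toward the maximum at r_cr — heat loss rises.
Bare: R = 1/(4πr₁²h) = 257.5 K/W; Q = 251.7/257.5 = 0.977 W.
Coated: R = R_cond + R_conv = 137.6 K/W; Q = 251.7/137.6 = 1.83 W.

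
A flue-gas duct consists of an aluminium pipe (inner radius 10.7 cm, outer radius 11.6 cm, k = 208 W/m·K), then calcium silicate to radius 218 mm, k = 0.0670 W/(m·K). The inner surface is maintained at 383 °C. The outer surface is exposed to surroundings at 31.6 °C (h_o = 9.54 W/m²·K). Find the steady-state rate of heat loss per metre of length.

Q' = 223 W/m

Resistance network (inner→outer):
  R'_aluminium = ln(0.116/0.107)/(2πk) = 0.08076/(2π·208) = 6.180×10^-5 m·K/W
  R'_calcium silicate = ln(0.218/0.116)/(2πk) = 0.6309/(2π·0.0670) = 1.499 m·K/W
  R'_conv,out = 1/(2πr h) = 1/(2π·0.218·9.54) = 0.07653 m·K/W
ΣR = 6.180×10^-5 + 1.499 + 0.07653 = 1.576 m·K/W
Q' = ΔT/ΣR = (383 °C − 31.6 °C)/1.576 = 223 W/m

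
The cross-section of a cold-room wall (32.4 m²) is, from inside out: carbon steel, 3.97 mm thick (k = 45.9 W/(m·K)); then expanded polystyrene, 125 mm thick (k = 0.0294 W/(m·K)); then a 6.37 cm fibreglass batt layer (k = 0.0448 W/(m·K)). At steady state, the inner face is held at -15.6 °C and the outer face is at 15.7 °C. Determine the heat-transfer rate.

Q = 179 W

Treat each layer as a resistance in series:
  R_carbon steel = L/(kA) = 0.00397/(45.9·32.4) = 2.670×10^-6 K/W
  R_expanded polystyrene = L/(kA) = 0.125/(0.0294·32.4) = 0.1312 K/W
  R_fibreglass batt = L/(kA) = 0.0637/(0.0448·32.4) = 0.04389 K/W
ΣR = 2.670×10^-6 + 0.1312 + 0.04389 = 0.1751 K/W
Q = ΔT/ΣR = (-15.6 °C − 15.7 °C)/0.1751 = -179 W
(Negative Q ⇒ heat flows inward; heat gain = 179 W.)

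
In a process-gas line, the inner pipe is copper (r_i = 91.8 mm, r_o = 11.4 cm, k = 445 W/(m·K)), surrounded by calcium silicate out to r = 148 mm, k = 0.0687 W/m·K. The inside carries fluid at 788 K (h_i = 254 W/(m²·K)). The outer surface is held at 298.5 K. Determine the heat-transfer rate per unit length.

Q' = 800 W/m

Resistance network (inner→outer):
  R'_conv,in = 1/(2πr h) = 1/(2π·0.0918·254) = 0.006826 m·K/W
  R'_copper = ln(0.114/0.0918)/(2πk) = 0.2166/(2π·445) = 7.746×10^-5 m·K/W
  R'_calcium silicate = ln(0.148/0.114)/(2πk) = 0.2610/(2π·0.0687) = 0.6047 m·K/W
ΣR = 0.006826 + 7.746×10^-5 + 0.6047 = 0.6116 m·K/W
Q' = ΔT/ΣR = (788 K − 298.5 K)/0.6116 = 800 W/m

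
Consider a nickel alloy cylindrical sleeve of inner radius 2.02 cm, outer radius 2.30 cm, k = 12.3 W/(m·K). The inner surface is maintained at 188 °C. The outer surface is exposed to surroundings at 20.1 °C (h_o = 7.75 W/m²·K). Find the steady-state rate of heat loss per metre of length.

Q' = 188 W/m

Series thermal resistances, inner to outer:
  R'_nickel alloy = ln(0.0230/0.0202)/(2πk) = 0.1298/(2π·12.3) = 0.001680 m·K/W
  R'_conv,out = 1/(2πr h) = 1/(2π·0.0230·7.75) = 0.8929 m·K/W
ΣR = 0.001680 + 0.8929 = 0.8946 m·K/W
Q' = ΔT/ΣR = (188 °C − 20.1 °C)/0.8946 = 188 W/m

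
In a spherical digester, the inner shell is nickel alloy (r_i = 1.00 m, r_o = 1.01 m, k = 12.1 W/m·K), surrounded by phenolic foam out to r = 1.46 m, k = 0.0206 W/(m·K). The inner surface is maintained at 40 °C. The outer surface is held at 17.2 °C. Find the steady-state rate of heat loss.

Q = 19.3 W

Treat each layer as a resistance in series:
  R_nickel alloy = (1/1.00 − 1/1.01)/(4πk) = 0.009901/(4π·12.1) = 6.512×10^-5 K/W
  R_phenolic foam = (1/1.01 − 1/1.46)/(4πk) = 0.3052/(4π·0.0206) = 1.179 K/W
ΣR = 6.512×10^-5 + 1.179 = 1.179 K/W
Q = ΔT/ΣR = (40 °C − 17.2 °C)/1.179 = 19.3 W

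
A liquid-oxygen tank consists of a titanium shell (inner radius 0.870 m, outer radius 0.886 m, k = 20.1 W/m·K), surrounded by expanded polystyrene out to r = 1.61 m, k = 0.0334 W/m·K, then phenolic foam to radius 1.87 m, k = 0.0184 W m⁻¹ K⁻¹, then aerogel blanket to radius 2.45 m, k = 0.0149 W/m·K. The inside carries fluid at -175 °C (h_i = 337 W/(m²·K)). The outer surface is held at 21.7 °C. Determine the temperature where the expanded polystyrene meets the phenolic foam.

Resistance network (inner→outer):
  R_conv,in = 1/(4πr²h) = 1/(4π·0.870²·337) = 3.120×10^-4 K/W
  R_titanium = (1/0.870 − 1/0.886)/(4πk) = 0.02076/(4π·20.1) = 8.218×10^-5 K/W
  R_expanded polystyrene = (1/0.886 − 1/1.61)/(4πk) = 0.5076/(4π·0.0334) = 1.209 K/W
  R_phenolic foam = (1/1.61 − 1/1.87)/(4πk) = 0.08636/(4π·0.0184) = 0.3735 K/W
  R_aerogel blanket = (1/1.87 − 1/2.45)/(4πk) = 0.1266/(4π·0.0149) = 0.6761 K/W
ΣR = 3.120×10^-4 + 8.218×10^-5 + 1.209 + 0.3735 + 0.6761 = 2.259 K/W
Q = ΔT/ΣR = (-175 °C − 21.7 °C)/2.259 = -87.07 W
From the inner boundary to the expanded polystyrene/phenolic foam interface, ΣR_partial = 1.209 K/W.
T_interface = T_in − Q·ΣR_partial = -175 °C − (-87.07)(1.209) = -69.7 °C

T = -69.7 °C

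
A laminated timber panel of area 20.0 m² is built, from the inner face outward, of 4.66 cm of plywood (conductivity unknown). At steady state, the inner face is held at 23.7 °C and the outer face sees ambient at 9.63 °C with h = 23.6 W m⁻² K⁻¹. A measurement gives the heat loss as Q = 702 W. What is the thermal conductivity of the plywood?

k = 0.130 W/m·K

ΣR = ΔT/Q = |23.7 − 9.63|/702 = 0.02004 K/W
Known resistances:
  R_conv,out = 1/(hA) = 1/(23.6·20.0) = 0.002119 K/W
R_plywood = ΣR − ΣR_known = 0.02004 − 0.002119 = 0.01792 K/W
L/(kA) = 0.01792 ⇒ k = 0.0466/(0.01792·20.0) = 0.130 W/m·K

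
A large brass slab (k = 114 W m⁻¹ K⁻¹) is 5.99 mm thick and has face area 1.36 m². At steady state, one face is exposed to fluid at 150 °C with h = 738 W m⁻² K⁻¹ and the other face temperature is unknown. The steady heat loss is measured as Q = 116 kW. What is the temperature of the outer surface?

T_out = 29.9 °C

Series resistances:
  R_conv,in = 1/(hA) = 1/(738·1.36) = 9.963×10^-4 K/W
  R_brass = L/(kA) = 0.00599/(114·1.36) = 3.864×10^-5 K/W
ΣR = 0.001035 K/W
ΔT = Q·ΣR = 1.16×10^5 × 0.001035 = 120.1 K
Heat flows outward, so T_out = T_in − ΔT = 150 − 120.1 = 29.9 °C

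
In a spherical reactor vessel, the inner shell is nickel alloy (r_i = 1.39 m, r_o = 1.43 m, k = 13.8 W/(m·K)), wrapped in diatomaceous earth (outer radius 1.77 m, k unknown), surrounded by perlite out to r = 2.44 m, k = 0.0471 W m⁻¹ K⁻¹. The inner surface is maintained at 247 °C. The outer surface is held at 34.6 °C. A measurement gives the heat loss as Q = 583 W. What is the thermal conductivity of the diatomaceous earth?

k = 0.105 W/m·K

ΣR = ΔT/Q = |247 − 34.6|/583 = 0.3643 K/W
Known resistances:
  R_nickel alloy = (1/1.39 − 1/1.43)/(4πk) = 0.02012/(4π·13.8) = 1.160×10^-4 K/W
  R_perlite = (1/1.77 − 1/2.44)/(4πk) = 0.1551/(4π·0.0471) = 0.2621 K/W
R_diatomaceous earth = ΣR − ΣR_known = 0.3643 − 0.2622 = 0.1021 K/W
(1/r₁−1/r₂)/(4πk) = 0.1021 ⇒ k = 0.1343/(4π·0.1021) = 0.105 W/m·K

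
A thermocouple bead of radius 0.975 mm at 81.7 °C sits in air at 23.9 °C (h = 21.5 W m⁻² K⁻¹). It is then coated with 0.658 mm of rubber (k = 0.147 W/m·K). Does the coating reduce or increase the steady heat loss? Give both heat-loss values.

increases: 0.0148 → 0.0359 W

Critical radius for a sphere: r_cr = 2k/h = 0.0137 m = 1.37 cm.
Outer radius after coating: r₂ = 9.75×10^-4 + 6.58×10^-4 = 0.001633 m.
Since r₁ < r_cr and r₂ ≤ r_cr, the coating moves toward the maximum at r_cr — heat loss rises.
Bare: R = 1/(4πr₁²h) = 3894 K/W; Q = 57.8/3894 = 0.0148 W.
Coated: R = R_cond + R_conv = 1612 K/W; Q = 57.8/1612 = 0.0359 W.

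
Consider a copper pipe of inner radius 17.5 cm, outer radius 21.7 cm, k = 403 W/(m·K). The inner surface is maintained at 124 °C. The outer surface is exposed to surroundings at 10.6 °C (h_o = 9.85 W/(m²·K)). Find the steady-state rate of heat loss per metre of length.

Q' = 1520 W/m

Series thermal resistances, inner to outer:
  R'_copper = ln(0.217/0.175)/(2πk) = 0.2151/(2π·403) = 8.495×10^-5 m·K/W
  R'_conv,out = 1/(2πr h) = 1/(2π·0.217·9.85) = 0.07446 m·K/W
ΣR = 8.495×10^-5 + 0.07446 = 0.07454 m·K/W
Q' = ΔT/ΣR = (124 °C − 10.6 °C)/0.07454 = 1520 W/m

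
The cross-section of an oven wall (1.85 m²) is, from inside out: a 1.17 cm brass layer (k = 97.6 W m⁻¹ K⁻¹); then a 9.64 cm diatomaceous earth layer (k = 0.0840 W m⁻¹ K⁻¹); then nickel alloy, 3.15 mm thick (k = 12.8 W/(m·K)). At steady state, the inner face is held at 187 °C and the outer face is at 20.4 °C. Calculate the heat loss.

Q = 268 W

Series thermal resistances, inner to outer:
  R_brass = L/(kA) = 0.0117/(97.6·1.85) = 6.480×10^-5 K/W
  R_diatomaceous earth = L/(kA) = 0.0964/(0.0840·1.85) = 0.6203 K/W
  R_nickel alloy = L/(kA) = 0.00315/(12.8·1.85) = 1.330×10^-4 K/W
ΣR = 6.480×10^-5 + 0.6203 + 1.330×10^-4 = 0.6205 K/W
Q = ΔT/ΣR = (187 °C − 20.4 °C)/0.6205 = 268 W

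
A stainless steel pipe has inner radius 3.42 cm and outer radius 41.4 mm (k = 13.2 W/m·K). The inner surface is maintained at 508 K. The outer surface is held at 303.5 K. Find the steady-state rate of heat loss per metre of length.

Q' = 88800 W/m

Q' = 2πk·ΔT/ln(r₂/r₁) = 2π × 13.2 × 204.5 / ln(0.0414/0.0342) = 88800 W/m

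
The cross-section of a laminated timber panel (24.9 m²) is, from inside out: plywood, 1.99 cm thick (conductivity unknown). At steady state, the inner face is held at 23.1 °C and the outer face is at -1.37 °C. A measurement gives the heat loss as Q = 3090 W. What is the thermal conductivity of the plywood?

ΣR = ΔT/Q = |23.1 − -1.37|/3090 = 0.007919 K/W
L/(kA) = 0.007919 ⇒ k = 0.0199/(0.007919·24.9) = 0.101 W/m·K

k = 0.101 W/m·K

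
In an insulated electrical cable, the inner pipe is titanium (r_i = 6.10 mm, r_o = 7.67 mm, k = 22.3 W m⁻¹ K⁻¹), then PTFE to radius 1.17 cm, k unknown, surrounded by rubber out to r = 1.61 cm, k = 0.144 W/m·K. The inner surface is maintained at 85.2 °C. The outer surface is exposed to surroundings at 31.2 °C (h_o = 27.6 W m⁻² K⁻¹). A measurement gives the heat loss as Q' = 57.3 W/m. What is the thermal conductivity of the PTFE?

k = 0.292 W/m·K

ΣR = ΔT/Q' = |85.2 − 31.2|/57.3 = 0.9424 m·K/W
Known resistances:
  R'_titanium = ln(0.00767/0.00610)/(2πk) = 0.2290/(2π·22.3) = 0.001635 m·K/W
  R'_rubber = ln(0.0161/0.0117)/(2πk) = 0.3192/(2π·0.144) = 0.3528 m·K/W
  R'_conv,out = 1/(2πr h) = 1/(2π·0.0161·27.6) = 0.3582 m·K/W
R_PTFE = ΣR − ΣR_known = 0.9424 − 0.7126 = 0.2298 m·K/W
ln(r₂/r₁)/(2πk) = 0.2298 ⇒ k = 0.4223/(2π·0.2298) = 0.292 W/m·K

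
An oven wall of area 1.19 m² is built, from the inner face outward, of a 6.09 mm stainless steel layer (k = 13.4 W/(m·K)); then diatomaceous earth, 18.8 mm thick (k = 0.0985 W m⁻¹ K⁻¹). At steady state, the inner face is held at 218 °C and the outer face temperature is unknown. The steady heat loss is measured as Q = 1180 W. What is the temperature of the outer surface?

T_out = 28.3 °C

Series resistances:
  R_stainless steel = L/(kA) = 0.00609/(13.4·1.19) = 3.819×10^-4 K/W
  R_diatomaceous earth = L/(kA) = 0.0188/(0.0985·1.19) = 0.1604 K/W
ΣR = 0.1608 K/W
ΔT = Q·ΣR = 1180 × 0.1608 = 189.7 K
Heat flows outward, so T_out = T_in − ΔT = 218 − 189.7 = 28.3 °C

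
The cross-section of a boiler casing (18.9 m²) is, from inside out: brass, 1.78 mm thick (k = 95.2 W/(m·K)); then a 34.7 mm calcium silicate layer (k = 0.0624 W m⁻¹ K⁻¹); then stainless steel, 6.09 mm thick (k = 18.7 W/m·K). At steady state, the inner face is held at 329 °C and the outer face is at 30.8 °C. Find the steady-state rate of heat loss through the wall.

Q = 10100 W

Treat each layer as a resistance in series:
  R_brass = L/(kA) = 0.00178/(95.2·18.9) = 9.893×10^-7 K/W
  R_calcium silicate = L/(kA) = 0.0347/(0.0624·18.9) = 0.02942 K/W
  R_stainless steel = L/(kA) = 0.00609/(18.7·18.9) = 1.723×10^-5 K/W
ΣR = 9.893×10^-7 + 0.02942 + 1.723×10^-5 = 0.02944 K/W
Q = ΔT/ΣR = (329 °C − 30.8 °C)/0.02944 = 10100 W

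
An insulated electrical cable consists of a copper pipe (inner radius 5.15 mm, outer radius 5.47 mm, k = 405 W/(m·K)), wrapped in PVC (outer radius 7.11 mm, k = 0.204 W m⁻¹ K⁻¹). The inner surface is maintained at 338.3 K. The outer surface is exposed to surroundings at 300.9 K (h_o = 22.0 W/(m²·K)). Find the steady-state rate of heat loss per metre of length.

Q' = 30.6 W/m

Resistance network (inner→outer):
  R'_copper = ln(0.00547/0.00515)/(2πk) = 0.06028/(2π·405) = 2.369×10^-5 m·K/W
  R'_PVC = ln(0.00711/0.00547)/(2πk) = 0.2622/(2π·0.204) = 0.2046 m·K/W
  R'_conv,out = 1/(2πr h) = 1/(2π·0.00711·22.0) = 1.017 m·K/W
ΣR = 2.369×10^-5 + 0.2046 + 1.017 = 1.222 m·K/W
Q' = ΔT/ΣR = (338.3 K − 300.9 K)/1.222 = 30.6 W/m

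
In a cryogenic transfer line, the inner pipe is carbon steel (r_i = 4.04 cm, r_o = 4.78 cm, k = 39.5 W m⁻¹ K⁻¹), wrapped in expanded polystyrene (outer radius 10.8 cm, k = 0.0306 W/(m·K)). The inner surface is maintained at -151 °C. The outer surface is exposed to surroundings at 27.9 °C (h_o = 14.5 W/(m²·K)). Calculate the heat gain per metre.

Q' = 41.2 W/m

Treat each layer as a resistance in series:
  R'_carbon steel = ln(0.0478/0.0404)/(2πk) = 0.1682/(2π·39.5) = 6.777×10^-4 m·K/W
  R'_expanded polystyrene = ln(0.108/0.0478)/(2πk) = 0.8151/(2π·0.0306) = 4.239 m·K/W
  R'_conv,out = 1/(2πr h) = 1/(2π·0.108·14.5) = 0.1016 m·K/W
ΣR = 6.777×10^-4 + 4.239 + 0.1016 = 4.341 m·K/W
Q' = ΔT/ΣR = (-151 °C − 27.9 °C)/4.341 = -41.2 W/m
(Negative Q' ⇒ heat flows inward; heat gain = 41.2 W/m.)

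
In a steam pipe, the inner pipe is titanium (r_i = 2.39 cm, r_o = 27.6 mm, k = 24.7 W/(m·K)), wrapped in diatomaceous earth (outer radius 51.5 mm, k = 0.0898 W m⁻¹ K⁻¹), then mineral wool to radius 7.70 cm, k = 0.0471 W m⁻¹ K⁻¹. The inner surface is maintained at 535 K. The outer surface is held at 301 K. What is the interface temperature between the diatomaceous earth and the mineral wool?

T = 430 K

Resistance network (inner→outer):
  R'_titanium = ln(0.0276/0.0239)/(2πk) = 0.1439/(2π·24.7) = 9.275×10^-4 m·K/W
  R'_diatomaceous earth = ln(0.0515/0.0276)/(2πk) = 0.6238/(2π·0.0898) = 1.106 m·K/W
  R'_mineral wool = ln(0.0770/0.0515)/(2πk) = 0.4022/(2π·0.0471) = 1.359 m·K/W
ΣR = 9.275×10^-4 + 1.106 + 1.359 = 2.466 m·K/W
Q' = ΔT/ΣR = (535 K − 301 K)/2.466 = 94.89 W/m
From the inner boundary to the diatomaceous earth/mineral wool interface, ΣR_partial = 1.107 m·K/W.
T_interface = T_in − Q'·ΣR_partial = 535 K − (94.89)(1.107) = 430 K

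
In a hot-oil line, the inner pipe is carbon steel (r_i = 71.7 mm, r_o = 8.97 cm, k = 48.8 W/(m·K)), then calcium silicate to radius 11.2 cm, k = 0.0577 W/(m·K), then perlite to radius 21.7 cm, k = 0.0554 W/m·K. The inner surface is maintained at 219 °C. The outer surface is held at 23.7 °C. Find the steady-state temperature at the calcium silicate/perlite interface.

Treat each layer as a resistance in series:
  R'_carbon steel = ln(0.0897/0.0717)/(2πk) = 0.2240/(2π·48.8) = 7.305×10^-4 m·K/W
  R'_calcium silicate = ln(0.112/0.0897)/(2πk) = 0.2220/(2π·0.0577) = 0.6124 m·K/W
  R'_perlite = ln(0.217/0.112)/(2πk) = 0.6614/(2π·0.0554) = 1.900 m·K/W
ΣR = 7.305×10^-4 + 0.6124 + 1.900 = 2.513 m·K/W
Q' = ΔT/ΣR = (219 °C − 23.7 °C)/2.513 = 77.72 W/m
From the inner boundary to the calcium silicate/perlite interface, ΣR_partial = 0.6131 m·K/W.
T_interface = T_in − Q'·ΣR_partial = 219 °C − (77.72)(0.6131) = 171 °C

T = 171 °C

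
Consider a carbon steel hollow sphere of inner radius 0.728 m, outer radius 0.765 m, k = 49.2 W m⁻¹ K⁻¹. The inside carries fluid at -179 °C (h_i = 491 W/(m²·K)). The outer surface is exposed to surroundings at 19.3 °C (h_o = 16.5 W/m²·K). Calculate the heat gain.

Series thermal resistances, inner to outer:
  R_conv,in = 1/(4πr²h) = 1/(4π·0.728²·491) = 3.058×10^-4 K/W
  R_carbon steel = (1/0.728 − 1/0.765)/(4πk) = 0.06644/(4π·49.2) = 1.075×10^-4 K/W
  R_conv,out = 1/(4πr²h) = 1/(4π·0.765²·16.5) = 0.008241 K/W
ΣR = 3.058×10^-4 + 1.075×10^-4 + 0.008241 = 0.008654 K/W
Q = ΔT/ΣR = (-179 °C − 19.3 °C)/0.008654 = -22900 W
(Negative Q ⇒ heat flows inward; heat gain = 22900 W.)

Q = 22.9 kW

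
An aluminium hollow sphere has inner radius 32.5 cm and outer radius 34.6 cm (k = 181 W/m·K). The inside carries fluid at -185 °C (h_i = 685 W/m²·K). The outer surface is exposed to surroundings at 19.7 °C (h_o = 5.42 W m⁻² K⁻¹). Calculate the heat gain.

Q = 1650 W

Resistance network (inner→outer):
  R_conv,in = 1/(4πr²h) = 1/(4π·0.325²·685) = 0.001100 K/W
  R_aluminium = (1/0.325 − 1/0.346)/(4πk) = 0.1867/(4π·181) = 8.211×10^-5 K/W
  R_conv,out = 1/(4πr²h) = 1/(4π·0.346²·5.42) = 0.1226 K/W
ΣR = 0.001100 + 8.211×10^-5 + 0.1226 = 0.1238 K/W
Q = ΔT/ΣR = (-185 °C − 19.7 °C)/0.1238 = -1650 W
(Negative Q ⇒ heat flows inward; heat gain = 1650 W.)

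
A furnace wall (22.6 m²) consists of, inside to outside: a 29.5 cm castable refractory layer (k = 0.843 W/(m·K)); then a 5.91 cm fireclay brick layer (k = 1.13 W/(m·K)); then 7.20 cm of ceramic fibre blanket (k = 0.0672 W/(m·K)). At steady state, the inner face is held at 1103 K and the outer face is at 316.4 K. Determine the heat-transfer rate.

Series thermal resistances, inner to outer:
  R_castable refractory = L/(kA) = 0.295/(0.843·22.6) = 0.01548 K/W
  R_fireclay brick = L/(kA) = 0.0591/(1.13·22.6) = 0.002314 K/W
  R_ceramic fibre blanket = L/(kA) = 0.0720/(0.0672·22.6) = 0.04741 K/W
ΣR = 0.01548 + 0.002314 + 0.04741 = 0.06520 K/W
Q = ΔT/ΣR = (1103 K − 316.4 K)/0.06520 = 12100 W

Q = 12.1 kW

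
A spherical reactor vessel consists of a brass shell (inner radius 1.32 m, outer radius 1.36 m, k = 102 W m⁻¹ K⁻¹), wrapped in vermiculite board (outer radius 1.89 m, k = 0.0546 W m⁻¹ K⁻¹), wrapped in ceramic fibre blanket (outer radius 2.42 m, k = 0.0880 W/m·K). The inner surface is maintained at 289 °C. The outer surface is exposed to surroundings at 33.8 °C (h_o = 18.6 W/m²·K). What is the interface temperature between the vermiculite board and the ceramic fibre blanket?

Treat each layer as a resistance in series:
  R_brass = (1/1.32 − 1/1.36)/(4πk) = 0.02228/(4π·102) = 1.738×10^-5 K/W
  R_vermiculite board = (1/1.36 − 1/1.89)/(4πk) = 0.2062/(4π·0.0546) = 0.3005 K/W
  R_ceramic fibre blanket = (1/1.89 − 1/2.42)/(4πk) = 0.1159/(4π·0.0880) = 0.1048 K/W
  R_conv,out = 1/(4πr²h) = 1/(4π·2.42²·18.6) = 7.305×10^-4 K/W
ΣR = 1.738×10^-5 + 0.3005 + 0.1048 + 7.305×10^-4 = 0.4060 K/W
Q = ΔT/ΣR = (289 °C − 33.8 °C)/0.4060 = 628.6 W
From the inner boundary to the vermiculite board/ceramic fibre blanket interface, ΣR_partial = 0.3005 K/W.
T_interface = T_in − Q·ΣR_partial = 289 °C − (628.6)(0.3005) = 100 °C

T = 100 °C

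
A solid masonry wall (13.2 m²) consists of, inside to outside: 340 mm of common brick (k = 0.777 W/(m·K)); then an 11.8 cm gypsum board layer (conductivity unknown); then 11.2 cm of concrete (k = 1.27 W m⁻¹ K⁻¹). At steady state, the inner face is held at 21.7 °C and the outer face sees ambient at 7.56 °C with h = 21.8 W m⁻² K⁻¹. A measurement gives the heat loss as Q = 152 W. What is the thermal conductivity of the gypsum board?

k = 0.180 W/m·K

ΣR = ΔT/Q = |21.7 − 7.56|/152 = 0.09303 K/W
Known resistances:
  R_common brick = L/(kA) = 0.340/(0.777·13.2) = 0.03315 K/W
  R_concrete = L/(kA) = 0.112/(1.27·13.2) = 0.006681 K/W
  R_conv,out = 1/(hA) = 1/(21.8·13.2) = 0.003475 K/W
R_gypsum board = ΣR − ΣR_known = 0.09303 − 0.04331 = 0.04972 K/W
L/(kA) = 0.04972 ⇒ k = 0.118/(0.04972·13.2) = 0.180 W/m·K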